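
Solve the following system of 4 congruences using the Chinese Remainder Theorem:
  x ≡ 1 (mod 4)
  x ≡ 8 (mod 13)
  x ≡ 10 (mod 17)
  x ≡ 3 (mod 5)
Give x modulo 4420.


Product of moduli M = 4 · 13 · 17 · 5 = 4420.
Merge one congruence at a time:
  Start: x ≡ 1 (mod 4).
  Combine with x ≡ 8 (mod 13); new modulus lcm = 52.
    Write x = 1 + 4·t and substitute into x ≡ 8 (mod 13): 4·t ≡ 8 − 1 = 7 (mod 13).
    The inverse of 4 mod 13 is 10 (since 4·10 = 40 = 3·13 + 1), so t ≡ 10·7 = 70 ≡ 5 (mod 13).
    Then x = 1 + 4·5 = 21, valid modulo lcm(4, 13) = 52: x ≡ 21 (mod 52).
  Combine with x ≡ 10 (mod 17); new modulus lcm = 884.
    Write x = 21 + 52·t and substitute into x ≡ 10 (mod 17): 52·t ≡ 10 − 21 = -11 (mod 17).
    Reduce coefficients mod 17: 1·t ≡ 6 (mod 17).
    So t ≡ 6 (mod 17).
    Then x = 21 + 52·6 = 333, valid modulo lcm(52, 17) = 884: x ≡ 333 (mod 884).
  Combine with x ≡ 3 (mod 5); new modulus lcm = 4420.
    Write x = 333 + 884·t and substitute into x ≡ 3 (mod 5): 884·t ≡ 3 − 333 = -330 (mod 5).
    Reduce coefficients mod 5: 4·t ≡ 0 (mod 5).
    The inverse of 4 mod 5 is 4 (since 4·4 = 16 = 3·5 + 1), so t ≡ 4·0 = 0 ≡ 0 (mod 5).
    Then x = 333 + 884·0 = 333, valid modulo lcm(884, 5) = 4420: x ≡ 333 (mod 4420).
Verify against each original: 333 mod 4 = 1, 333 mod 13 = 8, 333 mod 17 = 10, 333 mod 5 = 3.

x ≡ 333 (mod 4420).


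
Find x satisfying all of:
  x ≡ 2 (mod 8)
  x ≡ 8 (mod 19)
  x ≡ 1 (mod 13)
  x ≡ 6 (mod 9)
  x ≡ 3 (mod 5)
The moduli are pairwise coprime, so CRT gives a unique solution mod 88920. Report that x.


Product of moduli M = 8 · 19 · 13 · 9 · 5 = 88920.
Merge one congruence at a time:
  Start: x ≡ 2 (mod 8).
  Combine with x ≡ 8 (mod 19); new modulus lcm = 152.
    Write x = 2 + 8·t and substitute into x ≡ 8 (mod 19): 8·t ≡ 8 − 2 = 6 (mod 19).
    The inverse of 8 mod 19 is 12 (since 8·12 = 96 = 5·19 + 1), so t ≡ 12·6 = 72 ≡ 15 (mod 19).
    Then x = 2 + 8·15 = 122, valid modulo lcm(8, 19) = 152: x ≡ 122 (mod 152).
  Combine with x ≡ 1 (mod 13); new modulus lcm = 1976.
    Write x = 122 + 152·t and substitute into x ≡ 1 (mod 13): 152·t ≡ 1 − 122 = -121 (mod 13).
    Reduce coefficients mod 13: 9·t ≡ 9 (mod 13).
    The inverse of 9 mod 13 is 3 (since 9·3 = 27 = 2·13 + 1), so t ≡ 3·9 = 27 ≡ 1 (mod 13).
    Then x = 122 + 152·1 = 274, valid modulo lcm(152, 13) = 1976: x ≡ 274 (mod 1976).
  Combine with x ≡ 6 (mod 9); new modulus lcm = 17784.
    Write x = 274 + 1976·t and substitute into x ≡ 6 (mod 9): 1976·t ≡ 6 − 274 = -268 (mod 9).
    Reduce coefficients mod 9: 5·t ≡ 2 (mod 9).
    The inverse of 5 mod 9 is 2 (since 5·2 = 10 = 1·9 + 1), so t ≡ 2·2 = 4 ≡ 4 (mod 9).
    Then x = 274 + 1976·4 = 8178, valid modulo lcm(1976, 9) = 17784: x ≡ 8178 (mod 17784).
  Combine with x ≡ 3 (mod 5); new modulus lcm = 88920.
    Write x = 8178 + 17784·t and substitute into x ≡ 3 (mod 5): 17784·t ≡ 3 − 8178 = -8175 (mod 5).
    Reduce coefficients mod 5: 4·t ≡ 0 (mod 5).
    The inverse of 4 mod 5 is 4 (since 4·4 = 16 = 3·5 + 1), so t ≡ 4·0 = 0 ≡ 0 (mod 5).
    Then x = 8178 + 17784·0 = 8178, valid modulo lcm(17784, 5) = 88920: x ≡ 8178 (mod 88920).
Verify against each original: 8178 mod 8 = 2, 8178 mod 19 = 8, 8178 mod 13 = 1, 8178 mod 9 = 6, 8178 mod 5 = 3.

x ≡ 8178 (mod 88920).


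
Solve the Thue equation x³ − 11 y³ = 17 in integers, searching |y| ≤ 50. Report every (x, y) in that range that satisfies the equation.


The equation is x³ - 11y³ = 17. For fixed y, x³ = 11·y³ + 17, so a solution requires the RHS to be a perfect cube.
Strategy: iterate y from -50 to 50, compute RHS = 11·y³ + 17, and check whether it is a (positive or negative) perfect cube.
Check small values of y:
  y = 0: RHS = 17 is not a perfect cube.
  y = 1: RHS = 28 is not a perfect cube.
  y = -1: RHS = 6 is not a perfect cube.
  y = 2: RHS = 105 is not a perfect cube.
  y = -2: RHS = -71 is not a perfect cube.
  y = 3: RHS = 314 is not a perfect cube.
  y = -3: RHS = -280 is not a perfect cube.
Continuing the search up to |y| = 50 finds no solutions either.
No (x, y) in the scanned range satisfies the equation.

No integer solutions with |y| ≤ 50.


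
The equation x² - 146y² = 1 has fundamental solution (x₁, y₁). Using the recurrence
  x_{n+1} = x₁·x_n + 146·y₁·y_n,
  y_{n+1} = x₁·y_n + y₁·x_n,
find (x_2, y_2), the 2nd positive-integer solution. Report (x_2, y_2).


Step 1: Find the fundamental solution (x₁, y₁) of x² - 146y² = 1.
  Expand √146 as a continued fraction. a₀ = ⌊√146⌋ = 12; iterate m_{k+1} = d_k·a_k − m_k, d_{k+1} = (146 − m_{k+1}²)/d_k, a_{k+1} = ⌊(a₀ + m_{k+1})/d_{k+1}⌋ (starting m₀ = 0, d₀ = 1), with convergents p_k = a_k·p_{k-1} + p_{k-2}, q_k = a_k·q_{k-1} + q_{k-2} (p₋₁ = 1, q₋₁ = 0):
  k = 0: a₀ = 12; p₀/q₀ = 12/1; p₀² − 146·q₀² = 144 − 146 = -2.
  k = 1: m = 12, d = 2, a = ⌊(12 + 12)/2⌋ = 12; p/q = (12·12 + 1)/(12·1 + 0) = 145/12; p² − 146·q² = 21025 − 21024 = 1.
  The first convergent with p² − 146·q² = 1 gives the fundamental solution (x₁, y₁) = (145, 12).
Step 2: Apply the recurrence (x_{n+1}, y_{n+1}) = (x₁x_n + 146y₁y_n, x₁y_n + y₁x_n) repeatedly.
  From (x_1, y_1) = (145, 12): x_2 = 145·145 + 146·12·12 = 42049; y_2 = 145·12 + 12·145 = 3480.
Step 3: Verify x_2² - 146·y_2² = 1768118401 - 1768118400 = 1 (should be 1). ✓

(x_1, y_1) = (145, 12); (x_2, y_2) = (42049, 3480).


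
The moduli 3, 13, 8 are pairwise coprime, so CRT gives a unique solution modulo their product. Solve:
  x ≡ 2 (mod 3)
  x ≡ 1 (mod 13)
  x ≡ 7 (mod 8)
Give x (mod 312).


Moduli 3, 13, 8 are pairwise coprime; by CRT there is a unique solution modulo M = 3 · 13 · 8 = 312.
Solve pairwise, accumulating the modulus:
  Start with x ≡ 2 (mod 3).
  Combine with x ≡ 1 (mod 13): since gcd(3, 13) = 1, we get a unique residue mod 39.
    Write x = 2 + 3·t and substitute into x ≡ 1 (mod 13): 3·t ≡ 1 − 2 = -1 (mod 13).
    Reduce coefficients mod 13: 3·t ≡ 12 (mod 13).
    The inverse of 3 mod 13 is 9 (since 3·9 = 27 = 2·13 + 1), so t ≡ 9·12 = 108 ≡ 4 (mod 13).
    Then x = 2 + 3·4 = 14, valid modulo lcm(3, 13) = 39: x ≡ 14 (mod 39).
  Combine with x ≡ 7 (mod 8): since gcd(39, 8) = 1, we get a unique residue mod 312.
    Write x = 14 + 39·t and substitute into x ≡ 7 (mod 8): 39·t ≡ 7 − 14 = -7 (mod 8).
    Reduce coefficients mod 8: 7·t ≡ 1 (mod 8).
    The inverse of 7 mod 8 is 7 (since 7·7 = 49 = 6·8 + 1), so t ≡ 7·1 = 7 ≡ 7 (mod 8).
    Then x = 14 + 39·7 = 287, valid modulo lcm(39, 8) = 312: x ≡ 287 (mod 312).
Verify: 287 mod 3 = 2 ✓, 287 mod 13 = 1 ✓, 287 mod 8 = 7 ✓.

x ≡ 287 (mod 312).


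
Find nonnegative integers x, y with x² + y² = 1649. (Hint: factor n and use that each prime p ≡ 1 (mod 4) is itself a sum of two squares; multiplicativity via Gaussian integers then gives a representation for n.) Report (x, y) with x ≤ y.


Step 1: Factor n = 1649 = 17 · 97.
Step 2: Check the mod-4 condition on each prime factor: 17 ≡ 1 (mod 4), exponent 1; 97 ≡ 1 (mod 4), exponent 1.
All primes ≡ 3 (mod 4) appear to even exponent (or don't appear), so by the two-squares theorem n IS expressible as a sum of two squares.
Step 3: Build a representation. Here n = 17 · 97 is a product of primes ≡ 1 (mod 4). Each prime p ≡ 1 (mod 4) is itself a sum of two squares; find a² by testing p − a² for a perfect square:
  17: 17 − 1² = 16 = 4² ⇒ 17 = 1² + 4².
  97: 97 − 1² = 96, 97 − 2² = 93, 97 − 3² = 88, 97 − 4² = 81 = 9² ⇒ 97 = 4² + 9².
  Combine using the Brahmagupta–Fibonacci identity (a² + b²)(c² + d²) = (ac − bd)² + (ad + bc)² = (ac + bd)² + (ad − bc)²:
  17 · 97 = 1649: from (1² + 4²)(4² + 9²), take (1·4 − 4·9, 1·9 + 4·4) = (4 − 36, 9 + 16) = (-32, 25); dropping signs (only squares matter) gives (32, 25); check 32² + 25² = 1024 + 625 = 1649 ✓.
Step 4: Order so x ≤ y and verify: 25² + 32² = 625 + 1024 = 1649 = n. ✓

n = 1649 = 25² + 32² (one valid representation with x ≤ y).


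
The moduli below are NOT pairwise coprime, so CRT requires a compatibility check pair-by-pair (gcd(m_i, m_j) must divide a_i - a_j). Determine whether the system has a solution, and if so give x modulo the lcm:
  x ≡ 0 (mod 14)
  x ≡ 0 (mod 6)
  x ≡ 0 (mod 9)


Moduli 14, 6, 9 are not pairwise coprime, so CRT works modulo lcm(m_i) when all pairwise compatibility conditions hold.
Pairwise compatibility: gcd(m_i, m_j) must divide a_i - a_j for every pair.
Merge one congruence at a time:
  Start: x ≡ 0 (mod 14).
  Combine with x ≡ 0 (mod 6): gcd(14, 6) = 2; 0 - 0 = 0, which IS divisible by 2, so compatible.
    Write x = 0 + 14·t and substitute into x ≡ 0 (mod 6): 14·t ≡ 0 − 0 = 0 (mod 6).
    Divide the congruence (and modulus) by g = 2: 7·t ≡ 0 (mod 3).
    Reduce coefficients mod 3: 1·t ≡ 0 (mod 3).
    So t ≡ 0 (mod 3).
    Then x = 0 + 14·0 = 0, valid modulo lcm(14, 6) = 42: x ≡ 0 (mod 42).
  Combine with x ≡ 0 (mod 9): gcd(42, 9) = 3; 0 - 0 = 0, which IS divisible by 3, so compatible.
    Write x = 0 + 42·t and substitute into x ≡ 0 (mod 9): 42·t ≡ 0 − 0 = 0 (mod 9).
    Divide the congruence (and modulus) by g = 3: 14·t ≡ 0 (mod 3).
    Reduce coefficients mod 3: 2·t ≡ 0 (mod 3).
    The inverse of 2 mod 3 is 2 (since 2·2 = 4 = 1·3 + 1), so t ≡ 2·0 = 0 ≡ 0 (mod 3).
    Then x = 0 + 42·0 = 0, valid modulo lcm(42, 9) = 126: x ≡ 0 (mod 126).
Verify: 0 mod 14 = 0, 0 mod 6 = 0, 0 mod 9 = 0.

x ≡ 0 (mod 126).


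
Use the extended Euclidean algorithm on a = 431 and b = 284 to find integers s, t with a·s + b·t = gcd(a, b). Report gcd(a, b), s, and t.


Euclidean algorithm on (431, 284) — divide until remainder is 0:
  431 = 1 · 284 + 147
  284 = 1 · 147 + 137
  147 = 1 · 137 + 10
  137 = 13 · 10 + 7
  10 = 1 · 7 + 3
  7 = 2 · 3 + 1
  3 = 3 · 1 + 0
gcd(431, 284) = 1.
Track Bezout coefficients alongside the remainders: start with r₀ = 431 = a·1 + b·0 (s = 1, t = 0) and r₁ = 284 = a·0 + b·1 (s = 0, t = 1); each new remainder r_{k+1} = r_{k-1} − q_k·r_k inherits s_{k+1} = s_{k-1} − q_k·s_k, t_{k+1} = t_{k-1} − q_k·t_k, so r_k = a·s_k + b·t_k at every step:
  q = 1: r = 147, s = 1 − 1·0 = 1, t = 0 − 1·1 = -1  (check: 431·1 + 284·(-1) = 147)
  q = 1: r = 137, s = 0 − 1·1 = -1, t = 1 − 1·(-1) = 2  (check: 431·(-1) + 284·2 = 137)
  q = 1: r = 10, s = 1 − 1·(-1) = 2, t = -1 − 1·2 = -3  (check: 431·2 + 284·(-3) = 10)
  q = 13: r = 7, s = -1 − 13·2 = -27, t = 2 − 13·(-3) = 41  (check: 431·(-27) + 284·41 = 7)
  q = 1: r = 3, s = 2 − 1·(-27) = 29, t = -3 − 1·41 = -44  (check: 431·29 + 284·(-44) = 3)
  q = 2: r = 1, s = -27 − 2·29 = -85, t = 41 − 2·(-44) = 129  (check: 431·(-85) + 284·129 = 1)
The row with r = 1 (the gcd) gives the Bezout coefficients s = -85, t = 129.
Result: 431 · (-85) + 284 · (129) = 1.

gcd(431, 284) = 1; s = -85, t = 129 (check: 431·(-85) + 284·129 = 1).


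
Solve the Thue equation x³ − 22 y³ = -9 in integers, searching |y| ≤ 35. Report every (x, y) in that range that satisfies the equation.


The equation is x³ - 22y³ = -9. For fixed y, x³ = 22·y³ − 9, so a solution requires the RHS to be a perfect cube.
Strategy: iterate y from -35 to 35, compute RHS = 22·y³ − 9, and check whether it is a (positive or negative) perfect cube.
Check small values of y:
  y = 0: RHS = -9 is not a perfect cube.
  y = 1: RHS = 13 is not a perfect cube.
  y = -1: RHS = -31 is not a perfect cube.
  y = 2: RHS = 167 is not a perfect cube.
  y = -2: RHS = -185 is not a perfect cube.
  y = 3: RHS = 585 is not a perfect cube.
  y = -3: RHS = -603 is not a perfect cube.
Continuing the search up to |y| = 35 finds no solutions either.
No (x, y) in the scanned range satisfies the equation.

No integer solutions with |y| ≤ 35.


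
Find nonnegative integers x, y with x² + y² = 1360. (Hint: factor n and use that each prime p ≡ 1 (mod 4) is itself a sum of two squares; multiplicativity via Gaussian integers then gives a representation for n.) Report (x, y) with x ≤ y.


Step 1: Factor n = 1360 = 2^4 · 5 · 17.
Step 2: Check the mod-4 condition on each prime factor: 2 = 2 (special); 5 ≡ 1 (mod 4), exponent 1; 17 ≡ 1 (mod 4), exponent 1.
All primes ≡ 3 (mod 4) appear to even exponent (or don't appear), so by the two-squares theorem n IS expressible as a sum of two squares.
Step 3: Build a representation. Group n = k² · m with k = 4 and m = 5 · 17 = 85 (a product of primes ≡ 1 (mod 4)); a representation of m scales to one of n via (k·x)² + (k·y)² = k²(x² + y²). Each prime p ≡ 1 (mod 4) is itself a sum of two squares; find a² by testing p − a² for a perfect square:
  5: 5 − 1² = 4 = 2² ⇒ 5 = 1² + 2².
  17: 17 − 1² = 16 = 4² ⇒ 17 = 1² + 4².
  Combine using the Brahmagupta–Fibonacci identity (a² + b²)(c² + d²) = (ac − bd)² + (ad + bc)² = (ac + bd)² + (ad − bc)²:
  5 · 17 = 85: from (1² + 2²)(1² + 4²), take (1·1 − 2·4, 1·4 + 2·1) = (1 − 8, 4 + 2) = (-7, 6); dropping signs (only squares matter) gives (7, 6); check 7² + 6² = 49 + 36 = 85 ✓.
  Scale by k = 4: (4·7, 4·6) = (28, 24).
Step 4: Order so x ≤ y and verify: 24² + 28² = 576 + 784 = 1360 = n. ✓

n = 1360 = 24² + 28² (one valid representation with x ≤ y).


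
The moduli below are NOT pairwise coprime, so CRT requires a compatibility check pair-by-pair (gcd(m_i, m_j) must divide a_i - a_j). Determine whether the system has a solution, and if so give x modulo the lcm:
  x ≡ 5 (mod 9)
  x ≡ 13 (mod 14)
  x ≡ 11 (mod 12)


Moduli 9, 14, 12 are not pairwise coprime, so CRT works modulo lcm(m_i) when all pairwise compatibility conditions hold.
Pairwise compatibility: gcd(m_i, m_j) must divide a_i - a_j for every pair.
Merge one congruence at a time:
  Start: x ≡ 5 (mod 9).
  Combine with x ≡ 13 (mod 14): gcd(9, 14) = 1; 13 - 5 = 8, which IS divisible by 1, so compatible.
    Write x = 5 + 9·t and substitute into x ≡ 13 (mod 14): 9·t ≡ 13 − 5 = 8 (mod 14).
    The inverse of 9 mod 14 is 11 (since 9·11 = 99 = 7·14 + 1), so t ≡ 11·8 = 88 ≡ 4 (mod 14).
    Then x = 5 + 9·4 = 41, valid modulo lcm(9, 14) = 126: x ≡ 41 (mod 126).
  Combine with x ≡ 11 (mod 12): gcd(126, 12) = 6; 11 - 41 = -30, which IS divisible by 6, so compatible.
    Write x = 41 + 126·t and substitute into x ≡ 11 (mod 12): 126·t ≡ 11 − 41 = -30 (mod 12).
    Divide the congruence (and modulus) by g = 6: 21·t ≡ -5 (mod 2).
    Reduce coefficients mod 2: 1·t ≡ 1 (mod 2).
    So t ≡ 1 (mod 2).
    Then x = 41 + 126·1 = 167, valid modulo lcm(126, 12) = 252: x ≡ 167 (mod 252).
Verify: 167 mod 9 = 5, 167 mod 14 = 13, 167 mod 12 = 11.

x ≡ 167 (mod 252).


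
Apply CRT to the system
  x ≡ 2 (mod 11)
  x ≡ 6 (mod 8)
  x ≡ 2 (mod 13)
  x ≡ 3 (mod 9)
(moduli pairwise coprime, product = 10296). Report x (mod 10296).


Product of moduli M = 11 · 8 · 13 · 9 = 10296.
Merge one congruence at a time:
  Start: x ≡ 2 (mod 11).
  Combine with x ≡ 6 (mod 8); new modulus lcm = 88.
    Write x = 2 + 11·t and substitute into x ≡ 6 (mod 8): 11·t ≡ 6 − 2 = 4 (mod 8).
    Reduce coefficients mod 8: 3·t ≡ 4 (mod 8).
    The inverse of 3 mod 8 is 3 (since 3·3 = 9 = 1·8 + 1), so t ≡ 3·4 = 12 ≡ 4 (mod 8).
    Then x = 2 + 11·4 = 46, valid modulo lcm(11, 8) = 88: x ≡ 46 (mod 88).
  Combine with x ≡ 2 (mod 13); new modulus lcm = 1144.
    Write x = 46 + 88·t and substitute into x ≡ 2 (mod 13): 88·t ≡ 2 − 46 = -44 (mod 13).
    Reduce coefficients mod 13: 10·t ≡ 8 (mod 13).
    The inverse of 10 mod 13 is 4 (since 10·4 = 40 = 3·13 + 1), so t ≡ 4·8 = 32 ≡ 6 (mod 13).
    Then x = 46 + 88·6 = 574, valid modulo lcm(88, 13) = 1144: x ≡ 574 (mod 1144).
  Combine with x ≡ 3 (mod 9); new modulus lcm = 10296.
    Write x = 574 + 1144·t and substitute into x ≡ 3 (mod 9): 1144·t ≡ 3 − 574 = -571 (mod 9).
    Reduce coefficients mod 9: 1·t ≡ 5 (mod 9).
    So t ≡ 5 (mod 9).
    Then x = 574 + 1144·5 = 6294, valid modulo lcm(1144, 9) = 10296: x ≡ 6294 (mod 10296).
Verify against each original: 6294 mod 11 = 2, 6294 mod 8 = 6, 6294 mod 13 = 2, 6294 mod 9 = 3.

x ≡ 6294 (mod 10296).


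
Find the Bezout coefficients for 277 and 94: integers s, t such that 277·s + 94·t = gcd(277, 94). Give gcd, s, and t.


Euclidean algorithm on (277, 94) — divide until remainder is 0:
  277 = 2 · 94 + 89
  94 = 1 · 89 + 5
  89 = 17 · 5 + 4
  5 = 1 · 4 + 1
  4 = 4 · 1 + 0
gcd(277, 94) = 1.
Track Bezout coefficients alongside the remainders: start with r₀ = 277 = a·1 + b·0 (s = 1, t = 0) and r₁ = 94 = a·0 + b·1 (s = 0, t = 1); each new remainder r_{k+1} = r_{k-1} − q_k·r_k inherits s_{k+1} = s_{k-1} − q_k·s_k, t_{k+1} = t_{k-1} − q_k·t_k, so r_k = a·s_k + b·t_k at every step:
  q = 2: r = 89, s = 1 − 2·0 = 1, t = 0 − 2·1 = -2  (check: 277·1 + 94·(-2) = 89)
  q = 1: r = 5, s = 0 − 1·1 = -1, t = 1 − 1·(-2) = 3  (check: 277·(-1) + 94·3 = 5)
  q = 17: r = 4, s = 1 − 17·(-1) = 18, t = -2 − 17·3 = -53  (check: 277·18 + 94·(-53) = 4)
  q = 1: r = 1, s = -1 − 1·18 = -19, t = 3 − 1·(-53) = 56  (check: 277·(-19) + 94·56 = 1)
The row with r = 1 (the gcd) gives the Bezout coefficients s = -19, t = 56.
Result: 277 · (-19) + 94 · (56) = 1.

gcd(277, 94) = 1; s = -19, t = 56 (check: 277·(-19) + 94·56 = 1).


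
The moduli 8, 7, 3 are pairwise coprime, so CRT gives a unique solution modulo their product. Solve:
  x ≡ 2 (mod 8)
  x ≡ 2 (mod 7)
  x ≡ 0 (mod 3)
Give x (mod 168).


Moduli 8, 7, 3 are pairwise coprime; by CRT there is a unique solution modulo M = 8 · 7 · 3 = 168.
Solve pairwise, accumulating the modulus:
  Start with x ≡ 2 (mod 8).
  Combine with x ≡ 2 (mod 7): since gcd(8, 7) = 1, we get a unique residue mod 56.
    Write x = 2 + 8·t and substitute into x ≡ 2 (mod 7): 8·t ≡ 2 − 2 = 0 (mod 7).
    Reduce coefficients mod 7: 1·t ≡ 0 (mod 7).
    So t ≡ 0 (mod 7).
    Then x = 2 + 8·0 = 2, valid modulo lcm(8, 7) = 56: x ≡ 2 (mod 56).
  Combine with x ≡ 0 (mod 3): since gcd(56, 3) = 1, we get a unique residue mod 168.
    Write x = 2 + 56·t and substitute into x ≡ 0 (mod 3): 56·t ≡ 0 − 2 = -2 (mod 3).
    Reduce coefficients mod 3: 2·t ≡ 1 (mod 3).
    The inverse of 2 mod 3 is 2 (since 2·2 = 4 = 1·3 + 1), so t ≡ 2·1 = 2 ≡ 2 (mod 3).
    Then x = 2 + 56·2 = 114, valid modulo lcm(56, 3) = 168: x ≡ 114 (mod 168).
Verify: 114 mod 8 = 2 ✓, 114 mod 7 = 2 ✓, 114 mod 3 = 0 ✓.

x ≡ 114 (mod 168).


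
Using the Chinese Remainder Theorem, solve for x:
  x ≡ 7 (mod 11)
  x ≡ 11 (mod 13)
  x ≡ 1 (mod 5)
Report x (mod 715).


Moduli 11, 13, 5 are pairwise coprime; by CRT there is a unique solution modulo M = 11 · 13 · 5 = 715.
Solve pairwise, accumulating the modulus:
  Start with x ≡ 7 (mod 11).
  Combine with x ≡ 11 (mod 13): since gcd(11, 13) = 1, we get a unique residue mod 143.
    Write x = 7 + 11·t and substitute into x ≡ 11 (mod 13): 11·t ≡ 11 − 7 = 4 (mod 13).
    The inverse of 11 mod 13 is 6 (since 11·6 = 66 = 5·13 + 1), so t ≡ 6·4 = 24 ≡ 11 (mod 13).
    Then x = 7 + 11·11 = 128, valid modulo lcm(11, 13) = 143: x ≡ 128 (mod 143).
  Combine with x ≡ 1 (mod 5): since gcd(143, 5) = 1, we get a unique residue mod 715.
    Write x = 128 + 143·t and substitute into x ≡ 1 (mod 5): 143·t ≡ 1 − 128 = -127 (mod 5).
    Reduce coefficients mod 5: 3·t ≡ 3 (mod 5).
    The inverse of 3 mod 5 is 2 (since 3·2 = 6 = 1·5 + 1), so t ≡ 2·3 = 6 ≡ 1 (mod 5).
    Then x = 128 + 143·1 = 271, valid modulo lcm(143, 5) = 715: x ≡ 271 (mod 715).
Verify: 271 mod 11 = 7 ✓, 271 mod 13 = 11 ✓, 271 mod 5 = 1 ✓.

x ≡ 271 (mod 715).


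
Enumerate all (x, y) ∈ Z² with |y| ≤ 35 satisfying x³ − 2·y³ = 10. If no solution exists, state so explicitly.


The equation is x³ - 2y³ = 10. For fixed y, x³ = 2·y³ + 10, so a solution requires the RHS to be a perfect cube.
Strategy: iterate y from -35 to 35, compute RHS = 2·y³ + 10, and check whether it is a (positive or negative) perfect cube.
Check small values of y:
  y = 0: RHS = 10 is not a perfect cube.
  y = 1: RHS = 12 is not a perfect cube.
  y = -1: RHS = 8 = (2)³ ⇒ x = 2 works.
  y = 2: RHS = 26 is not a perfect cube.
  y = -2: RHS = -6 is not a perfect cube.
  y = 3: RHS = 64 = (4)³ ⇒ x = 4 works.
  y = -3: RHS = -44 is not a perfect cube.
Continuing the search up to |y| = 35 finds no further solutions beyond those listed.
Collected solutions: (2, -1), (4, 3).

Solutions (with |y| ≤ 35): (2, -1), (4, 3).


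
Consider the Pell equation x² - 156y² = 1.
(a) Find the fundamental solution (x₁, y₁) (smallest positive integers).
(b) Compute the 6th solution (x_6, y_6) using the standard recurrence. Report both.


Step 1: Find the fundamental solution (x₁, y₁) of x² - 156y² = 1.
  Expand √156 as a continued fraction. a₀ = ⌊√156⌋ = 12; iterate m_{k+1} = d_k·a_k − m_k, d_{k+1} = (156 − m_{k+1}²)/d_k, a_{k+1} = ⌊(a₀ + m_{k+1})/d_{k+1}⌋ (starting m₀ = 0, d₀ = 1), with convergents p_k = a_k·p_{k-1} + p_{k-2}, q_k = a_k·q_{k-1} + q_{k-2} (p₋₁ = 1, q₋₁ = 0):
  k = 0: a₀ = 12; p₀/q₀ = 12/1; p₀² − 156·q₀² = 144 − 156 = -12.
  k = 1: m = 12, d = 12, a = ⌊(12 + 12)/12⌋ = 2; p/q = (2·12 + 1)/(2·1 + 0) = 25/2; p² − 156·q² = 625 − 624 = 1.
  The first convergent with p² − 156·q² = 1 gives the fundamental solution (x₁, y₁) = (25, 2).
Step 2: Apply the recurrence (x_{n+1}, y_{n+1}) = (x₁x_n + 156y₁y_n, x₁y_n + y₁x_n) repeatedly.
  From (x_1, y_1) = (25, 2): x_2 = 25·25 + 156·2·2 = 1249; y_2 = 25·2 + 2·25 = 100.
  From (x_2, y_2) = (1249, 100): x_3 = 25·1249 + 156·2·100 = 62425; y_3 = 25·100 + 2·1249 = 4998.
  From (x_3, y_3) = (62425, 4998): x_4 = 25·62425 + 156·2·4998 = 3120001; y_4 = 25·4998 + 2·62425 = 249800.
  From (x_4, y_4) = (3120001, 249800): x_5 = 25·3120001 + 156·2·249800 = 155937625; y_5 = 25·249800 + 2·3120001 = 12485002.
  From (x_5, y_5) = (155937625, 12485002): x_6 = 25·155937625 + 156·2·12485002 = 7793761249; y_6 = 25·12485002 + 2·155937625 = 624000300.
Step 3: Verify x_6² - 156·y_6² = 60742714406414040001 - 60742714406414040000 = 1 (should be 1). ✓

(x_1, y_1) = (25, 2); (x_6, y_6) = (7793761249, 624000300).


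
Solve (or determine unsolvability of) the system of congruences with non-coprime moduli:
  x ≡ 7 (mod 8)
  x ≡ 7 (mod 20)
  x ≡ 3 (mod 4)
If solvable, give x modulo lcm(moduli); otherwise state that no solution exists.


Moduli 8, 20, 4 are not pairwise coprime, so CRT works modulo lcm(m_i) when all pairwise compatibility conditions hold.
Pairwise compatibility: gcd(m_i, m_j) must divide a_i - a_j for every pair.
Merge one congruence at a time:
  Start: x ≡ 7 (mod 8).
  Combine with x ≡ 7 (mod 20): gcd(8, 20) = 4; 7 - 7 = 0, which IS divisible by 4, so compatible.
    Write x = 7 + 8·t and substitute into x ≡ 7 (mod 20): 8·t ≡ 7 − 7 = 0 (mod 20).
    Divide the congruence (and modulus) by g = 4: 2·t ≡ 0 (mod 5).
    The inverse of 2 mod 5 is 3 (since 2·3 = 6 = 1·5 + 1), so t ≡ 3·0 = 0 ≡ 0 (mod 5).
    Then x = 7 + 8·0 = 7, valid modulo lcm(8, 20) = 40: x ≡ 7 (mod 40).
  Combine with x ≡ 3 (mod 4): gcd(40, 4) = 4; 3 - 7 = -4, which IS divisible by 4, so compatible.
    Write x = 7 + 40·t and substitute into x ≡ 3 (mod 4): 40·t ≡ 3 − 7 = -4 (mod 4).
    Divide the congruence (and modulus) by g = 4: 10·t ≡ -1 (mod 1).
    Modulo 1 every t works; take t = 0.
    Then x = 7 + 40·0 = 7, valid modulo lcm(40, 4) = 40: x ≡ 7 (mod 40).
Verify: 7 mod 8 = 7, 7 mod 20 = 7, 7 mod 4 = 3.

x ≡ 7 (mod 40).


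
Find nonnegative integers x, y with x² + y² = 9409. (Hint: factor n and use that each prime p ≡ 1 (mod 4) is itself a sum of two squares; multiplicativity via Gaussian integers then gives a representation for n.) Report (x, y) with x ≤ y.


Step 1: Factor n = 9409 = 97^2.
Step 2: Check the mod-4 condition on each prime factor: 97 ≡ 1 (mod 4), exponent 2.
All primes ≡ 3 (mod 4) appear to even exponent (or don't appear), so by the two-squares theorem n IS expressible as a sum of two squares.
Step 3: Build a representation. Here n = 97 · 97 is a product of primes ≡ 1 (mod 4). Each prime p ≡ 1 (mod 4) is itself a sum of two squares; find a² by testing p − a² for a perfect square:
  97: 97 − 1² = 96, 97 − 2² = 93, 97 − 3² = 88, 97 − 4² = 81 = 9² ⇒ 97 = 4² + 9².
  Combine using the Brahmagupta–Fibonacci identity (a² + b²)(c² + d²) = (ac − bd)² + (ad + bc)² = (ac + bd)² + (ad − bc)²:
  97 · 97 = 9409: from (4² + 9²)(4² + 9²), take (4·4 − 9·9, 4·9 + 9·4) = (16 − 81, 36 + 36) = (-65, 72); dropping signs (only squares matter) gives (65, 72); check 65² + 72² = 4225 + 5184 = 9409 ✓.
Step 4: Order so x ≤ y and verify: 65² + 72² = 4225 + 5184 = 9409 = n. ✓

n = 9409 = 65² + 72² (one valid representation with x ≤ y).


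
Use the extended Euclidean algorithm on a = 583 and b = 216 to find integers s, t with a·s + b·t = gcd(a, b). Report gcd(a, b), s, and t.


Euclidean algorithm on (583, 216) — divide until remainder is 0:
  583 = 2 · 216 + 151
  216 = 1 · 151 + 65
  151 = 2 · 65 + 21
  65 = 3 · 21 + 2
  21 = 10 · 2 + 1
  2 = 2 · 1 + 0
gcd(583, 216) = 1.
Track Bezout coefficients alongside the remainders: start with r₀ = 583 = a·1 + b·0 (s = 1, t = 0) and r₁ = 216 = a·0 + b·1 (s = 0, t = 1); each new remainder r_{k+1} = r_{k-1} − q_k·r_k inherits s_{k+1} = s_{k-1} − q_k·s_k, t_{k+1} = t_{k-1} − q_k·t_k, so r_k = a·s_k + b·t_k at every step:
  q = 2: r = 151, s = 1 − 2·0 = 1, t = 0 − 2·1 = -2  (check: 583·1 + 216·(-2) = 151)
  q = 1: r = 65, s = 0 − 1·1 = -1, t = 1 − 1·(-2) = 3  (check: 583·(-1) + 216·3 = 65)
  q = 2: r = 21, s = 1 − 2·(-1) = 3, t = -2 − 2·3 = -8  (check: 583·3 + 216·(-8) = 21)
  q = 3: r = 2, s = -1 − 3·3 = -10, t = 3 − 3·(-8) = 27  (check: 583·(-10) + 216·27 = 2)
  q = 10: r = 1, s = 3 − 10·(-10) = 103, t = -8 − 10·27 = -278  (check: 583·103 + 216·(-278) = 1)
The row with r = 1 (the gcd) gives the Bezout coefficients s = 103, t = -278.
Result: 583 · (103) + 216 · (-278) = 1.

gcd(583, 216) = 1; s = 103, t = -278 (check: 583·103 + 216·(-278) = 1).


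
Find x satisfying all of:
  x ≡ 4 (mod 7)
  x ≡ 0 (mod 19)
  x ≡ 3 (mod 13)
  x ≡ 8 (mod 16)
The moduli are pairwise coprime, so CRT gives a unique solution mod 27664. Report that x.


Product of moduli M = 7 · 19 · 13 · 16 = 27664.
Merge one congruence at a time:
  Start: x ≡ 4 (mod 7).
  Combine with x ≡ 0 (mod 19); new modulus lcm = 133.
    Write x = 4 + 7·t and substitute into x ≡ 0 (mod 19): 7·t ≡ 0 − 4 = -4 (mod 19).
    Reduce coefficients mod 19: 7·t ≡ 15 (mod 19).
    The inverse of 7 mod 19 is 11 (since 7·11 = 77 = 4·19 + 1), so t ≡ 11·15 = 165 ≡ 13 (mod 19).
    Then x = 4 + 7·13 = 95, valid modulo lcm(7, 19) = 133: x ≡ 95 (mod 133).
  Combine with x ≡ 3 (mod 13); new modulus lcm = 1729.
    Write x = 95 + 133·t and substitute into x ≡ 3 (mod 13): 133·t ≡ 3 − 95 = -92 (mod 13).
    Reduce coefficients mod 13: 3·t ≡ 12 (mod 13).
    The inverse of 3 mod 13 is 9 (since 3·9 = 27 = 2·13 + 1), so t ≡ 9·12 = 108 ≡ 4 (mod 13).
    Then x = 95 + 133·4 = 627, valid modulo lcm(133, 13) = 1729: x ≡ 627 (mod 1729).
  Combine with x ≡ 8 (mod 16); new modulus lcm = 27664.
    Write x = 627 + 1729·t and substitute into x ≡ 8 (mod 16): 1729·t ≡ 8 − 627 = -619 (mod 16).
    Reduce coefficients mod 16: 1·t ≡ 5 (mod 16).
    So t ≡ 5 (mod 16).
    Then x = 627 + 1729·5 = 9272, valid modulo lcm(1729, 16) = 27664: x ≡ 9272 (mod 27664).
Verify against each original: 9272 mod 7 = 4, 9272 mod 19 = 0, 9272 mod 13 = 3, 9272 mod 16 = 8.

x ≡ 9272 (mod 27664).


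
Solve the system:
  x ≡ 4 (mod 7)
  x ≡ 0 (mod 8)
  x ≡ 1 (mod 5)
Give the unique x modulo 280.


Moduli 7, 8, 5 are pairwise coprime; by CRT there is a unique solution modulo M = 7 · 8 · 5 = 280.
Solve pairwise, accumulating the modulus:
  Start with x ≡ 4 (mod 7).
  Combine with x ≡ 0 (mod 8): since gcd(7, 8) = 1, we get a unique residue mod 56.
    Write x = 4 + 7·t and substitute into x ≡ 0 (mod 8): 7·t ≡ 0 − 4 = -4 (mod 8).
    Reduce coefficients mod 8: 7·t ≡ 4 (mod 8).
    The inverse of 7 mod 8 is 7 (since 7·7 = 49 = 6·8 + 1), so t ≡ 7·4 = 28 ≡ 4 (mod 8).
    Then x = 4 + 7·4 = 32, valid modulo lcm(7, 8) = 56: x ≡ 32 (mod 56).
  Combine with x ≡ 1 (mod 5): since gcd(56, 5) = 1, we get a unique residue mod 280.
    Write x = 32 + 56·t and substitute into x ≡ 1 (mod 5): 56·t ≡ 1 − 32 = -31 (mod 5).
    Reduce coefficients mod 5: 1·t ≡ 4 (mod 5).
    So t ≡ 4 (mod 5).
    Then x = 32 + 56·4 = 256, valid modulo lcm(56, 5) = 280: x ≡ 256 (mod 280).
Verify: 256 mod 7 = 4 ✓, 256 mod 8 = 0 ✓, 256 mod 5 = 1 ✓.

x ≡ 256 (mod 280).


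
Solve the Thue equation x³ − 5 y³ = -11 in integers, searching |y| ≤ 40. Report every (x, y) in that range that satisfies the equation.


The equation is x³ - 5y³ = -11. For fixed y, x³ = 5·y³ − 11, so a solution requires the RHS to be a perfect cube.
Strategy: iterate y from -40 to 40, compute RHS = 5·y³ − 11, and check whether it is a (positive or negative) perfect cube.
Check small values of y:
  y = 0: RHS = -11 is not a perfect cube.
  y = 1: RHS = -6 is not a perfect cube.
  y = -1: RHS = -16 is not a perfect cube.
  y = 2: RHS = 29 is not a perfect cube.
  y = -2: RHS = -51 is not a perfect cube.
  y = 3: RHS = 124 is not a perfect cube.
  y = -3: RHS = -146 is not a perfect cube.
Continuing the search up to |y| = 40 finds no solutions either.
No (x, y) in the scanned range satisfies the equation.

No integer solutions with |y| ≤ 40.


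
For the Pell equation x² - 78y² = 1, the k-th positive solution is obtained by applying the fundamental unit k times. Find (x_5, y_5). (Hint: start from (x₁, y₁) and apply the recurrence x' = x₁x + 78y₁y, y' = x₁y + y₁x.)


Step 1: Find the fundamental solution (x₁, y₁) of x² - 78y² = 1.
  Expand √78 as a continued fraction. a₀ = ⌊√78⌋ = 8; iterate m_{k+1} = d_k·a_k − m_k, d_{k+1} = (78 − m_{k+1}²)/d_k, a_{k+1} = ⌊(a₀ + m_{k+1})/d_{k+1}⌋ (starting m₀ = 0, d₀ = 1), with convergents p_k = a_k·p_{k-1} + p_{k-2}, q_k = a_k·q_{k-1} + q_{k-2} (p₋₁ = 1, q₋₁ = 0):
  k = 0: a₀ = 8; p₀/q₀ = 8/1; p₀² − 78·q₀² = 64 − 78 = -14.
  k = 1: m = 8, d = 14, a = ⌊(8 + 8)/14⌋ = 1; p/q = (1·8 + 1)/(1·1 + 0) = 9/1; p² − 78·q² = 81 − 78 = 3.
  k = 2: m = 6, d = 3, a = ⌊(8 + 6)/3⌋ = 4; p/q = (4·9 + 8)/(4·1 + 1) = 44/5; p² − 78·q² = 1936 − 1950 = -14.
  k = 3: m = 6, d = 14, a = ⌊(8 + 6)/14⌋ = 1; p/q = (1·44 + 9)/(1·5 + 1) = 53/6; p² − 78·q² = 2809 − 2808 = 1.
  The first convergent with p² − 78·q² = 1 gives the fundamental solution (x₁, y₁) = (53, 6).
Step 2: Apply the recurrence (x_{n+1}, y_{n+1}) = (x₁x_n + 78y₁y_n, x₁y_n + y₁x_n) repeatedly.
  From (x_1, y_1) = (53, 6): x_2 = 53·53 + 78·6·6 = 5617; y_2 = 53·6 + 6·53 = 636.
  From (x_2, y_2) = (5617, 636): x_3 = 53·5617 + 78·6·636 = 595349; y_3 = 53·636 + 6·5617 = 67410.
  From (x_3, y_3) = (595349, 67410): x_4 = 53·595349 + 78·6·67410 = 63101377; y_4 = 53·67410 + 6·595349 = 7144824.
  From (x_4, y_4) = (63101377, 7144824): x_5 = 53·63101377 + 78·6·7144824 = 6688150613; y_5 = 53·7144824 + 6·63101377 = 757283934.
Step 3: Verify x_5² - 78·y_5² = 44731358622172275769 - 44731358622172275768 = 1 (should be 1). ✓

(x_1, y_1) = (53, 6); (x_5, y_5) = (6688150613, 757283934).


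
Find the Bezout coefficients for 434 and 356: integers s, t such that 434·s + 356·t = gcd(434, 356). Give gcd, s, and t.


Euclidean algorithm on (434, 356) — divide until remainder is 0:
  434 = 1 · 356 + 78
  356 = 4 · 78 + 44
  78 = 1 · 44 + 34
  44 = 1 · 34 + 10
  34 = 3 · 10 + 4
  10 = 2 · 4 + 2
  4 = 2 · 2 + 0
gcd(434, 356) = 2.
Track Bezout coefficients alongside the remainders: start with r₀ = 434 = a·1 + b·0 (s = 1, t = 0) and r₁ = 356 = a·0 + b·1 (s = 0, t = 1); each new remainder r_{k+1} = r_{k-1} − q_k·r_k inherits s_{k+1} = s_{k-1} − q_k·s_k, t_{k+1} = t_{k-1} − q_k·t_k, so r_k = a·s_k + b·t_k at every step:
  q = 1: r = 78, s = 1 − 1·0 = 1, t = 0 − 1·1 = -1  (check: 434·1 + 356·(-1) = 78)
  q = 4: r = 44, s = 0 − 4·1 = -4, t = 1 − 4·(-1) = 5  (check: 434·(-4) + 356·5 = 44)
  q = 1: r = 34, s = 1 − 1·(-4) = 5, t = -1 − 1·5 = -6  (check: 434·5 + 356·(-6) = 34)
  q = 1: r = 10, s = -4 − 1·5 = -9, t = 5 − 1·(-6) = 11  (check: 434·(-9) + 356·11 = 10)
  q = 3: r = 4, s = 5 − 3·(-9) = 32, t = -6 − 3·11 = -39  (check: 434·32 + 356·(-39) = 4)
  q = 2: r = 2, s = -9 − 2·32 = -73, t = 11 − 2·(-39) = 89  (check: 434·(-73) + 356·89 = 2)
The row with r = 2 (the gcd) gives the Bezout coefficients s = -73, t = 89.
Result: 434 · (-73) + 356 · (89) = 2.

gcd(434, 356) = 2; s = -73, t = 89 (check: 434·(-73) + 356·89 = 2).


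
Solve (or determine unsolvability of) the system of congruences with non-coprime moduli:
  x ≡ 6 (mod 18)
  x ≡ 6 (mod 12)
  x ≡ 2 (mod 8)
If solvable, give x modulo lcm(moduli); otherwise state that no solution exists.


Moduli 18, 12, 8 are not pairwise coprime, so CRT works modulo lcm(m_i) when all pairwise compatibility conditions hold.
Pairwise compatibility: gcd(m_i, m_j) must divide a_i - a_j for every pair.
Merge one congruence at a time:
  Start: x ≡ 6 (mod 18).
  Combine with x ≡ 6 (mod 12): gcd(18, 12) = 6; 6 - 6 = 0, which IS divisible by 6, so compatible.
    Write x = 6 + 18·t and substitute into x ≡ 6 (mod 12): 18·t ≡ 6 − 6 = 0 (mod 12).
    Divide the congruence (and modulus) by g = 6: 3·t ≡ 0 (mod 2).
    Reduce coefficients mod 2: 1·t ≡ 0 (mod 2).
    So t ≡ 0 (mod 2).
    Then x = 6 + 18·0 = 6, valid modulo lcm(18, 12) = 36: x ≡ 6 (mod 36).
  Combine with x ≡ 2 (mod 8): gcd(36, 8) = 4; 2 - 6 = -4, which IS divisible by 4, so compatible.
    Write x = 6 + 36·t and substitute into x ≡ 2 (mod 8): 36·t ≡ 2 − 6 = -4 (mod 8).
    Divide the congruence (and modulus) by g = 4: 9·t ≡ -1 (mod 2).
    Reduce coefficients mod 2: 1·t ≡ 1 (mod 2).
    So t ≡ 1 (mod 2).
    Then x = 6 + 36·1 = 42, valid modulo lcm(36, 8) = 72: x ≡ 42 (mod 72).
Verify: 42 mod 18 = 6, 42 mod 12 = 6, 42 mod 8 = 2.

x ≡ 42 (mod 72).


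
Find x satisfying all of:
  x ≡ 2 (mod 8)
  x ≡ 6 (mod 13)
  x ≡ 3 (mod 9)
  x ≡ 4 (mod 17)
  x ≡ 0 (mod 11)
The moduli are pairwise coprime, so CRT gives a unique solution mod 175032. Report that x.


Product of moduli M = 8 · 13 · 9 · 17 · 11 = 175032.
Merge one congruence at a time:
  Start: x ≡ 2 (mod 8).
  Combine with x ≡ 6 (mod 13); new modulus lcm = 104.
    Write x = 2 + 8·t and substitute into x ≡ 6 (mod 13): 8·t ≡ 6 − 2 = 4 (mod 13).
    The inverse of 8 mod 13 is 5 (since 8·5 = 40 = 3·13 + 1), so t ≡ 5·4 = 20 ≡ 7 (mod 13).
    Then x = 2 + 8·7 = 58, valid modulo lcm(8, 13) = 104: x ≡ 58 (mod 104).
  Combine with x ≡ 3 (mod 9); new modulus lcm = 936.
    Write x = 58 + 104·t and substitute into x ≡ 3 (mod 9): 104·t ≡ 3 − 58 = -55 (mod 9).
    Reduce coefficients mod 9: 5·t ≡ 8 (mod 9).
    The inverse of 5 mod 9 is 2 (since 5·2 = 10 = 1·9 + 1), so t ≡ 2·8 = 16 ≡ 7 (mod 9).
    Then x = 58 + 104·7 = 786, valid modulo lcm(104, 9) = 936: x ≡ 786 (mod 936).
  Combine with x ≡ 4 (mod 17); new modulus lcm = 15912.
    Write x = 786 + 936·t and substitute into x ≡ 4 (mod 17): 936·t ≡ 4 − 786 = -782 (mod 17).
    Reduce coefficients mod 17: 1·t ≡ 0 (mod 17).
    So t ≡ 0 (mod 17).
    Then x = 786 + 936·0 = 786, valid modulo lcm(936, 17) = 15912: x ≡ 786 (mod 15912).
  Combine with x ≡ 0 (mod 11); new modulus lcm = 175032.
    Write x = 786 + 15912·t and substitute into x ≡ 0 (mod 11): 15912·t ≡ 0 − 786 = -786 (mod 11).
    Reduce coefficients mod 11: 6·t ≡ 6 (mod 11).
    The inverse of 6 mod 11 is 2 (since 6·2 = 12 = 1·11 + 1), so t ≡ 2·6 = 12 ≡ 1 (mod 11).
    Then x = 786 + 15912·1 = 16698, valid modulo lcm(15912, 11) = 175032: x ≡ 16698 (mod 175032).
Verify against each original: 16698 mod 8 = 2, 16698 mod 13 = 6, 16698 mod 9 = 3, 16698 mod 17 = 4, 16698 mod 11 = 0.

x ≡ 16698 (mod 175032).


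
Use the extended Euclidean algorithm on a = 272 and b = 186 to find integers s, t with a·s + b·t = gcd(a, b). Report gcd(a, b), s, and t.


Euclidean algorithm on (272, 186) — divide until remainder is 0:
  272 = 1 · 186 + 86
  186 = 2 · 86 + 14
  86 = 6 · 14 + 2
  14 = 7 · 2 + 0
gcd(272, 186) = 2.
Track Bezout coefficients alongside the remainders: start with r₀ = 272 = a·1 + b·0 (s = 1, t = 0) and r₁ = 186 = a·0 + b·1 (s = 0, t = 1); each new remainder r_{k+1} = r_{k-1} − q_k·r_k inherits s_{k+1} = s_{k-1} − q_k·s_k, t_{k+1} = t_{k-1} − q_k·t_k, so r_k = a·s_k + b·t_k at every step:
  q = 1: r = 86, s = 1 − 1·0 = 1, t = 0 − 1·1 = -1  (check: 272·1 + 186·(-1) = 86)
  q = 2: r = 14, s = 0 − 2·1 = -2, t = 1 − 2·(-1) = 3  (check: 272·(-2) + 186·3 = 14)
  q = 6: r = 2, s = 1 − 6·(-2) = 13, t = -1 − 6·3 = -19  (check: 272·13 + 186·(-19) = 2)
The row with r = 2 (the gcd) gives the Bezout coefficients s = 13, t = -19.
Result: 272 · (13) + 186 · (-19) = 2.

gcd(272, 186) = 2; s = 13, t = -19 (check: 272·13 + 186·(-19) = 2).


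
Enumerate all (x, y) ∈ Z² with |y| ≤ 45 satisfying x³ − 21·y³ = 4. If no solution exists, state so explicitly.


The equation is x³ - 21y³ = 4. For fixed y, x³ = 21·y³ + 4, so a solution requires the RHS to be a perfect cube.
Strategy: iterate y from -45 to 45, compute RHS = 21·y³ + 4, and check whether it is a (positive or negative) perfect cube.
Check small values of y:
  y = 0: RHS = 4 is not a perfect cube.
  y = 1: RHS = 25 is not a perfect cube.
  y = -1: RHS = -17 is not a perfect cube.
  y = 2: RHS = 172 is not a perfect cube.
  y = -2: RHS = -164 is not a perfect cube.
  y = 3: RHS = 571 is not a perfect cube.
  y = -3: RHS = -563 is not a perfect cube.
Continuing the search up to |y| = 45 finds no solutions either.
No (x, y) in the scanned range satisfies the equation.

No integer solutions with |y| ≤ 45.


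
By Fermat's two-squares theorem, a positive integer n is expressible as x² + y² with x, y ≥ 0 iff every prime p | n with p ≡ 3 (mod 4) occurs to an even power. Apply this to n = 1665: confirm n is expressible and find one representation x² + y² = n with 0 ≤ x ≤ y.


Step 1: Factor n = 1665 = 3^2 · 5 · 37.
Step 2: Check the mod-4 condition on each prime factor: 3 ≡ 3 (mod 4), exponent 2 (must be even); 5 ≡ 1 (mod 4), exponent 1; 37 ≡ 1 (mod 4), exponent 1.
All primes ≡ 3 (mod 4) appear to even exponent (or don't appear), so by the two-squares theorem n IS expressible as a sum of two squares.
Step 3: Build a representation. Group n = k² · m with k = 3 and m = 5 · 37 = 185 (a product of primes ≡ 1 (mod 4)); a representation of m scales to one of n via (k·x)² + (k·y)² = k²(x² + y²). Each prime p ≡ 1 (mod 4) is itself a sum of two squares; find a² by testing p − a² for a perfect square:
  5: 5 − 1² = 4 = 2² ⇒ 5 = 1² + 2².
  37: 37 − 1² = 36 = 6² ⇒ 37 = 1² + 6².
  Combine using the Brahmagupta–Fibonacci identity (a² + b²)(c² + d²) = (ac − bd)² + (ad + bc)² = (ac + bd)² + (ad − bc)²:
  5 · 37 = 185: from (1² + 2²)(1² + 6²), take (1·1 − 2·6, 1·6 + 2·1) = (1 − 12, 6 + 2) = (-11, 8); dropping signs (only squares matter) gives (11, 8); check 11² + 8² = 121 + 64 = 185 ✓.
  Scale by k = 3: (3·11, 3·8) = (33, 24).
Step 4: Order so x ≤ y and verify: 24² + 33² = 576 + 1089 = 1665 = n. ✓

n = 1665 = 24² + 33² (one valid representation with x ≤ y).


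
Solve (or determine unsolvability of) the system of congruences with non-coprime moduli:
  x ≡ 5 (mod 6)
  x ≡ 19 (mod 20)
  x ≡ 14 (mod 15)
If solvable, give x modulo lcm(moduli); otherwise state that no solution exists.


Moduli 6, 20, 15 are not pairwise coprime, so CRT works modulo lcm(m_i) when all pairwise compatibility conditions hold.
Pairwise compatibility: gcd(m_i, m_j) must divide a_i - a_j for every pair.
Merge one congruence at a time:
  Start: x ≡ 5 (mod 6).
  Combine with x ≡ 19 (mod 20): gcd(6, 20) = 2; 19 - 5 = 14, which IS divisible by 2, so compatible.
    Write x = 5 + 6·t and substitute into x ≡ 19 (mod 20): 6·t ≡ 19 − 5 = 14 (mod 20).
    Divide the congruence (and modulus) by g = 2: 3·t ≡ 7 (mod 10).
    The inverse of 3 mod 10 is 7 (since 3·7 = 21 = 2·10 + 1), so t ≡ 7·7 = 49 ≡ 9 (mod 10).
    Then x = 5 + 6·9 = 59, valid modulo lcm(6, 20) = 60: x ≡ 59 (mod 60).
  Combine with x ≡ 14 (mod 15): gcd(60, 15) = 15; 14 - 59 = -45, which IS divisible by 15, so compatible.
    Write x = 59 + 60·t and substitute into x ≡ 14 (mod 15): 60·t ≡ 14 − 59 = -45 (mod 15).
    Divide the congruence (and modulus) by g = 15: 4·t ≡ -3 (mod 1).
    Modulo 1 every t works; take t = 0.
    Then x = 59 + 60·0 = 59, valid modulo lcm(60, 15) = 60: x ≡ 59 (mod 60).
Verify: 59 mod 6 = 5, 59 mod 20 = 19, 59 mod 15 = 14.

x ≡ 59 (mod 60).
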